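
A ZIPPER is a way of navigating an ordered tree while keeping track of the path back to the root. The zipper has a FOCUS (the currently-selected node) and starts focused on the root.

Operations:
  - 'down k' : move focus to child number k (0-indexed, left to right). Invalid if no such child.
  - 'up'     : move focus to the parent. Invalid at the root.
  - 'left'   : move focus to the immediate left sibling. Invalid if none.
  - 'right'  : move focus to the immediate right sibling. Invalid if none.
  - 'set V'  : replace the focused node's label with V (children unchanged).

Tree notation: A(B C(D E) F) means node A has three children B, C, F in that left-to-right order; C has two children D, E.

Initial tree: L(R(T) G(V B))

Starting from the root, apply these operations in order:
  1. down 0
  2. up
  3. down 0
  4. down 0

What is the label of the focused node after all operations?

Step 1 (down 0): focus=R path=0 depth=1 children=['T'] left=[] right=['G'] parent=L
Step 2 (up): focus=L path=root depth=0 children=['R', 'G'] (at root)
Step 3 (down 0): focus=R path=0 depth=1 children=['T'] left=[] right=['G'] parent=L
Step 4 (down 0): focus=T path=0/0 depth=2 children=[] left=[] right=[] parent=R

Answer: T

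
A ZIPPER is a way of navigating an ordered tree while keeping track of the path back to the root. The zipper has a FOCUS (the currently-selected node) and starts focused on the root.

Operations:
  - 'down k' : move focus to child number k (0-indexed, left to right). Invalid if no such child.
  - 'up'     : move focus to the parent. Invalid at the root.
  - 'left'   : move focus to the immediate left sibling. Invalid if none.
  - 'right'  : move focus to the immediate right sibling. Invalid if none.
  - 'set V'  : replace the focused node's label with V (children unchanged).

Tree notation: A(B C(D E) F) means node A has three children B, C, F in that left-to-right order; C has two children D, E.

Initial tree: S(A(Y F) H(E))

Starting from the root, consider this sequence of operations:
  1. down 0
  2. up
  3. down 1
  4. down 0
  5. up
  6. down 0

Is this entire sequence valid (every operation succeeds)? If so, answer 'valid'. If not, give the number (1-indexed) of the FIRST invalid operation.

Step 1 (down 0): focus=A path=0 depth=1 children=['Y', 'F'] left=[] right=['H'] parent=S
Step 2 (up): focus=S path=root depth=0 children=['A', 'H'] (at root)
Step 3 (down 1): focus=H path=1 depth=1 children=['E'] left=['A'] right=[] parent=S
Step 4 (down 0): focus=E path=1/0 depth=2 children=[] left=[] right=[] parent=H
Step 5 (up): focus=H path=1 depth=1 children=['E'] left=['A'] right=[] parent=S
Step 6 (down 0): focus=E path=1/0 depth=2 children=[] left=[] right=[] parent=H

Answer: valid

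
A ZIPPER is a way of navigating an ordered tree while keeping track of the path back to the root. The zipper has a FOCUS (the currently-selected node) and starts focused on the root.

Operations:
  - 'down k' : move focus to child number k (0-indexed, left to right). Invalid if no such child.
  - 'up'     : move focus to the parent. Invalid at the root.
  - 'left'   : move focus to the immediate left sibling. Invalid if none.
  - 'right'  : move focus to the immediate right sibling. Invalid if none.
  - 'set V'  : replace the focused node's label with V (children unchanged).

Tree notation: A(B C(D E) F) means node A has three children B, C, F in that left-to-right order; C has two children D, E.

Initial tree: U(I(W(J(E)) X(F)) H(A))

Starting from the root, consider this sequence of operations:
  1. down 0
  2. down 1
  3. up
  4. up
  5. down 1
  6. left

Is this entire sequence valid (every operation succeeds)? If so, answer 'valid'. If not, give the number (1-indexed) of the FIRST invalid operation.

Answer: valid

Derivation:
Step 1 (down 0): focus=I path=0 depth=1 children=['W', 'X'] left=[] right=['H'] parent=U
Step 2 (down 1): focus=X path=0/1 depth=2 children=['F'] left=['W'] right=[] parent=I
Step 3 (up): focus=I path=0 depth=1 children=['W', 'X'] left=[] right=['H'] parent=U
Step 4 (up): focus=U path=root depth=0 children=['I', 'H'] (at root)
Step 5 (down 1): focus=H path=1 depth=1 children=['A'] left=['I'] right=[] parent=U
Step 6 (left): focus=I path=0 depth=1 children=['W', 'X'] left=[] right=['H'] parent=U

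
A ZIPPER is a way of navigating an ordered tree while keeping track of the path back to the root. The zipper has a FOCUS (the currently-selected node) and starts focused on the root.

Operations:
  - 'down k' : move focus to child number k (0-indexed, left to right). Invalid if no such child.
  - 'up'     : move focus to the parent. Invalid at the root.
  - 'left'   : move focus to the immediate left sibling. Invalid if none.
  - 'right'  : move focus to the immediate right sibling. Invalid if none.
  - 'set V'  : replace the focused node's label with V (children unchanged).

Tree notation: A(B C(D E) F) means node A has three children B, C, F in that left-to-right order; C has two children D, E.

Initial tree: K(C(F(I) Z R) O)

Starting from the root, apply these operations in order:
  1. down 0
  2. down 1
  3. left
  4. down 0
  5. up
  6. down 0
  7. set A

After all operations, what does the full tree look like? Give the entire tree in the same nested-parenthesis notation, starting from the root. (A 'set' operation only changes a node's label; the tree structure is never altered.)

Answer: K(C(F(A) Z R) O)

Derivation:
Step 1 (down 0): focus=C path=0 depth=1 children=['F', 'Z', 'R'] left=[] right=['O'] parent=K
Step 2 (down 1): focus=Z path=0/1 depth=2 children=[] left=['F'] right=['R'] parent=C
Step 3 (left): focus=F path=0/0 depth=2 children=['I'] left=[] right=['Z', 'R'] parent=C
Step 4 (down 0): focus=I path=0/0/0 depth=3 children=[] left=[] right=[] parent=F
Step 5 (up): focus=F path=0/0 depth=2 children=['I'] left=[] right=['Z', 'R'] parent=C
Step 6 (down 0): focus=I path=0/0/0 depth=3 children=[] left=[] right=[] parent=F
Step 7 (set A): focus=A path=0/0/0 depth=3 children=[] left=[] right=[] parent=F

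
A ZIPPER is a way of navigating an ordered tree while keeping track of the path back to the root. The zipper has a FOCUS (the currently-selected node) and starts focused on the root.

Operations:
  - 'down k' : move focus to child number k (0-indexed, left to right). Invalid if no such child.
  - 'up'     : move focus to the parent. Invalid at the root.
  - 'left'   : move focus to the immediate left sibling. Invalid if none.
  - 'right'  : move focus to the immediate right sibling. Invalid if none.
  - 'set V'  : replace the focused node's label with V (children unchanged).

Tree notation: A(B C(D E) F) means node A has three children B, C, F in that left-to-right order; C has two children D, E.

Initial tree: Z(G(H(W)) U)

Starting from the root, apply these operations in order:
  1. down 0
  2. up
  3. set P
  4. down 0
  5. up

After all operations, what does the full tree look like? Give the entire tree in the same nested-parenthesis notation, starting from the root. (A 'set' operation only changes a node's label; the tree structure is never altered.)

Step 1 (down 0): focus=G path=0 depth=1 children=['H'] left=[] right=['U'] parent=Z
Step 2 (up): focus=Z path=root depth=0 children=['G', 'U'] (at root)
Step 3 (set P): focus=P path=root depth=0 children=['G', 'U'] (at root)
Step 4 (down 0): focus=G path=0 depth=1 children=['H'] left=[] right=['U'] parent=P
Step 5 (up): focus=P path=root depth=0 children=['G', 'U'] (at root)

Answer: P(G(H(W)) U)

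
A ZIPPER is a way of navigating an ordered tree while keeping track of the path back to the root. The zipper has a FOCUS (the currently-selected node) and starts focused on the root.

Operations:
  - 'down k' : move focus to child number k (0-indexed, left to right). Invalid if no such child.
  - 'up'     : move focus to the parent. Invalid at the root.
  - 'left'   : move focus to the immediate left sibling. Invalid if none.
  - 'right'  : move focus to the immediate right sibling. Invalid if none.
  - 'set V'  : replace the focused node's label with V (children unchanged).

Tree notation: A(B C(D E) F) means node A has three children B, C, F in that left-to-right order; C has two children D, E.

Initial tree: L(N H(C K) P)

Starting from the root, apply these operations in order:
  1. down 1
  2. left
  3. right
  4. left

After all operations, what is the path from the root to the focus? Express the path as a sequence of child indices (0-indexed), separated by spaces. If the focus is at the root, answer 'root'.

Step 1 (down 1): focus=H path=1 depth=1 children=['C', 'K'] left=['N'] right=['P'] parent=L
Step 2 (left): focus=N path=0 depth=1 children=[] left=[] right=['H', 'P'] parent=L
Step 3 (right): focus=H path=1 depth=1 children=['C', 'K'] left=['N'] right=['P'] parent=L
Step 4 (left): focus=N path=0 depth=1 children=[] left=[] right=['H', 'P'] parent=L

Answer: 0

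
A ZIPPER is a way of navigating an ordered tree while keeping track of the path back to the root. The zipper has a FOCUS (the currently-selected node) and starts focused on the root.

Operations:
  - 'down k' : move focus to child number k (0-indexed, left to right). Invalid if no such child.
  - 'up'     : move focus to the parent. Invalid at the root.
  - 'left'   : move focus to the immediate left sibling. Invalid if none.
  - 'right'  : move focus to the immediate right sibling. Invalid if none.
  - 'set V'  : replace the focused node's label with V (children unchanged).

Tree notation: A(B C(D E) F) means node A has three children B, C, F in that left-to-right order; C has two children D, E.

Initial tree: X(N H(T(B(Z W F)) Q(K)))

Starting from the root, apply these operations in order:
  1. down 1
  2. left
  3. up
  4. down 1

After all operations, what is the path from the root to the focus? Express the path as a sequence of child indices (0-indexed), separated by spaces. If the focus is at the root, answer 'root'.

Answer: 1

Derivation:
Step 1 (down 1): focus=H path=1 depth=1 children=['T', 'Q'] left=['N'] right=[] parent=X
Step 2 (left): focus=N path=0 depth=1 children=[] left=[] right=['H'] parent=X
Step 3 (up): focus=X path=root depth=0 children=['N', 'H'] (at root)
Step 4 (down 1): focus=H path=1 depth=1 children=['T', 'Q'] left=['N'] right=[] parent=X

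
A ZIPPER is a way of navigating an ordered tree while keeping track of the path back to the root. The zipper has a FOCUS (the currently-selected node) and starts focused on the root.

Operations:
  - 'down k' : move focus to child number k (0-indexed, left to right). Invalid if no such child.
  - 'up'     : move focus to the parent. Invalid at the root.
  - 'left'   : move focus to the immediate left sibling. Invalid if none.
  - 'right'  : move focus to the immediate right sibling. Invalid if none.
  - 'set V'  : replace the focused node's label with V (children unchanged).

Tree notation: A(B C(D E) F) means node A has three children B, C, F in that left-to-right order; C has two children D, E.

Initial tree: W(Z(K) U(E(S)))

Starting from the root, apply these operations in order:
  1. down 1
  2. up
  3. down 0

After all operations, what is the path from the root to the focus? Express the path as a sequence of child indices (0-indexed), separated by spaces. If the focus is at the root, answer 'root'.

Answer: 0

Derivation:
Step 1 (down 1): focus=U path=1 depth=1 children=['E'] left=['Z'] right=[] parent=W
Step 2 (up): focus=W path=root depth=0 children=['Z', 'U'] (at root)
Step 3 (down 0): focus=Z path=0 depth=1 children=['K'] left=[] right=['U'] parent=W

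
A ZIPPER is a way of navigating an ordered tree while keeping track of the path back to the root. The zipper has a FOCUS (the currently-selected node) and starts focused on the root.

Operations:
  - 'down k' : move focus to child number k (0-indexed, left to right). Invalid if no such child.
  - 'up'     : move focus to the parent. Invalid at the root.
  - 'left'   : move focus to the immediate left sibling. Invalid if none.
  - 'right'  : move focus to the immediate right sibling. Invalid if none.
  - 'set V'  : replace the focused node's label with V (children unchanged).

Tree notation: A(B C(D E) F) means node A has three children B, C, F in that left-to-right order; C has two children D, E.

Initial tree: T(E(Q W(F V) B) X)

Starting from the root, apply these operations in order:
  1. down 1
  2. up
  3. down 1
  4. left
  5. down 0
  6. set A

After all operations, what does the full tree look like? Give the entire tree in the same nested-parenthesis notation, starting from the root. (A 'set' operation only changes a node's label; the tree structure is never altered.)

Step 1 (down 1): focus=X path=1 depth=1 children=[] left=['E'] right=[] parent=T
Step 2 (up): focus=T path=root depth=0 children=['E', 'X'] (at root)
Step 3 (down 1): focus=X path=1 depth=1 children=[] left=['E'] right=[] parent=T
Step 4 (left): focus=E path=0 depth=1 children=['Q', 'W', 'B'] left=[] right=['X'] parent=T
Step 5 (down 0): focus=Q path=0/0 depth=2 children=[] left=[] right=['W', 'B'] parent=E
Step 6 (set A): focus=A path=0/0 depth=2 children=[] left=[] right=['W', 'B'] parent=E

Answer: T(E(A W(F V) B) X)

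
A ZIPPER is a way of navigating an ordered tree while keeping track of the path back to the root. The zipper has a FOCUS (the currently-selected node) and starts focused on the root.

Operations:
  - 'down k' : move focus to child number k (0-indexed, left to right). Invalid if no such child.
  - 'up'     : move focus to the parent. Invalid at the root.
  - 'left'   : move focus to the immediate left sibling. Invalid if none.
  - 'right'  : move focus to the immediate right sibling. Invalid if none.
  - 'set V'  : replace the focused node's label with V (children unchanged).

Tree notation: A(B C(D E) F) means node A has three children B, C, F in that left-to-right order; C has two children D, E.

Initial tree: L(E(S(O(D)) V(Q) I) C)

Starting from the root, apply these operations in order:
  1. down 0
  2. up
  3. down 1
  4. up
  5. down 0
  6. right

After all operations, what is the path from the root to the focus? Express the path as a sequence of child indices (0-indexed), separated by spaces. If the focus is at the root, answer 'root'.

Step 1 (down 0): focus=E path=0 depth=1 children=['S', 'V', 'I'] left=[] right=['C'] parent=L
Step 2 (up): focus=L path=root depth=0 children=['E', 'C'] (at root)
Step 3 (down 1): focus=C path=1 depth=1 children=[] left=['E'] right=[] parent=L
Step 4 (up): focus=L path=root depth=0 children=['E', 'C'] (at root)
Step 5 (down 0): focus=E path=0 depth=1 children=['S', 'V', 'I'] left=[] right=['C'] parent=L
Step 6 (right): focus=C path=1 depth=1 children=[] left=['E'] right=[] parent=L

Answer: 1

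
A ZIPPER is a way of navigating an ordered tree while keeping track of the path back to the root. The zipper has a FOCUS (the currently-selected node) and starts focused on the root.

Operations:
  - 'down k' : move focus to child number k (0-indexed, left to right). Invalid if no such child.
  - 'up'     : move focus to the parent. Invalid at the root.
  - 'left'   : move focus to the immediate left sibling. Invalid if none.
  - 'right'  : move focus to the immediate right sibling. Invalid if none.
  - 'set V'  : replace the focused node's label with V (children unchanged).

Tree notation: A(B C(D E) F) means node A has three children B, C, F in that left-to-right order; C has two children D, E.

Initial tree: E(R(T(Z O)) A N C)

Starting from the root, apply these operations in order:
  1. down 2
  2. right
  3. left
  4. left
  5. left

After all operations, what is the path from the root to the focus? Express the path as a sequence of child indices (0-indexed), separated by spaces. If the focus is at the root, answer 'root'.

Step 1 (down 2): focus=N path=2 depth=1 children=[] left=['R', 'A'] right=['C'] parent=E
Step 2 (right): focus=C path=3 depth=1 children=[] left=['R', 'A', 'N'] right=[] parent=E
Step 3 (left): focus=N path=2 depth=1 children=[] left=['R', 'A'] right=['C'] parent=E
Step 4 (left): focus=A path=1 depth=1 children=[] left=['R'] right=['N', 'C'] parent=E
Step 5 (left): focus=R path=0 depth=1 children=['T'] left=[] right=['A', 'N', 'C'] parent=E

Answer: 0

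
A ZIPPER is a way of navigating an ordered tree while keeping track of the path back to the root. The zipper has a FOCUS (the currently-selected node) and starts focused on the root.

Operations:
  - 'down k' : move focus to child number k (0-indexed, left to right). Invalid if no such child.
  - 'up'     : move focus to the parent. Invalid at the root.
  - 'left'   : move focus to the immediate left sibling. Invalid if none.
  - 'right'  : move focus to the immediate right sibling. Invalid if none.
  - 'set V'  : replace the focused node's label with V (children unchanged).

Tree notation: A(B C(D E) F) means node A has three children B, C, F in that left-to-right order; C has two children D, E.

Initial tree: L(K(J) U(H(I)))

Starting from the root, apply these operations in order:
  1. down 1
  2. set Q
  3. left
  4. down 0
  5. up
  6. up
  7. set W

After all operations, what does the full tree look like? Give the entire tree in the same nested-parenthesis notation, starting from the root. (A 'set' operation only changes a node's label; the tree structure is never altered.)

Answer: W(K(J) Q(H(I)))

Derivation:
Step 1 (down 1): focus=U path=1 depth=1 children=['H'] left=['K'] right=[] parent=L
Step 2 (set Q): focus=Q path=1 depth=1 children=['H'] left=['K'] right=[] parent=L
Step 3 (left): focus=K path=0 depth=1 children=['J'] left=[] right=['Q'] parent=L
Step 4 (down 0): focus=J path=0/0 depth=2 children=[] left=[] right=[] parent=K
Step 5 (up): focus=K path=0 depth=1 children=['J'] left=[] right=['Q'] parent=L
Step 6 (up): focus=L path=root depth=0 children=['K', 'Q'] (at root)
Step 7 (set W): focus=W path=root depth=0 children=['K', 'Q'] (at root)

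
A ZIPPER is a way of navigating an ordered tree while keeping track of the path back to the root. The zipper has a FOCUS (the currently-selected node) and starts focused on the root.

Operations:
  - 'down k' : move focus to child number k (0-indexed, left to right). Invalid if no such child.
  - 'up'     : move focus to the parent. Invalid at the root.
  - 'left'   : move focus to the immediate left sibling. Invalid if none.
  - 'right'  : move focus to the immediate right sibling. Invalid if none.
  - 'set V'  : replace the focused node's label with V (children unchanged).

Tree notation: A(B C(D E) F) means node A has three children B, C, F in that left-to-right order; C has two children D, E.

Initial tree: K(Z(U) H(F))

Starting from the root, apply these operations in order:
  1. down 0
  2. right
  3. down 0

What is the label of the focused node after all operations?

Answer: F

Derivation:
Step 1 (down 0): focus=Z path=0 depth=1 children=['U'] left=[] right=['H'] parent=K
Step 2 (right): focus=H path=1 depth=1 children=['F'] left=['Z'] right=[] parent=K
Step 3 (down 0): focus=F path=1/0 depth=2 children=[] left=[] right=[] parent=H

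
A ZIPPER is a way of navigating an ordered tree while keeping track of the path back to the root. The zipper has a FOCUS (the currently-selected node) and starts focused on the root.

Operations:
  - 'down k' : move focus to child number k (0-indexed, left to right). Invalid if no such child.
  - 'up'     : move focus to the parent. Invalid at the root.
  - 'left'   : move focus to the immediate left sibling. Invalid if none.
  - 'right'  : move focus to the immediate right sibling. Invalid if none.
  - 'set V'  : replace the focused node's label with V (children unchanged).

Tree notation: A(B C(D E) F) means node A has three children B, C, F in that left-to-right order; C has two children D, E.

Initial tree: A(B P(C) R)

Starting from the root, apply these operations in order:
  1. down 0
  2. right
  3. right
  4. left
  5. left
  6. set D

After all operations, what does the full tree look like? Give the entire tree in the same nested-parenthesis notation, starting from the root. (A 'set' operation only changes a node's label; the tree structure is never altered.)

Step 1 (down 0): focus=B path=0 depth=1 children=[] left=[] right=['P', 'R'] parent=A
Step 2 (right): focus=P path=1 depth=1 children=['C'] left=['B'] right=['R'] parent=A
Step 3 (right): focus=R path=2 depth=1 children=[] left=['B', 'P'] right=[] parent=A
Step 4 (left): focus=P path=1 depth=1 children=['C'] left=['B'] right=['R'] parent=A
Step 5 (left): focus=B path=0 depth=1 children=[] left=[] right=['P', 'R'] parent=A
Step 6 (set D): focus=D path=0 depth=1 children=[] left=[] right=['P', 'R'] parent=A

Answer: A(D P(C) R)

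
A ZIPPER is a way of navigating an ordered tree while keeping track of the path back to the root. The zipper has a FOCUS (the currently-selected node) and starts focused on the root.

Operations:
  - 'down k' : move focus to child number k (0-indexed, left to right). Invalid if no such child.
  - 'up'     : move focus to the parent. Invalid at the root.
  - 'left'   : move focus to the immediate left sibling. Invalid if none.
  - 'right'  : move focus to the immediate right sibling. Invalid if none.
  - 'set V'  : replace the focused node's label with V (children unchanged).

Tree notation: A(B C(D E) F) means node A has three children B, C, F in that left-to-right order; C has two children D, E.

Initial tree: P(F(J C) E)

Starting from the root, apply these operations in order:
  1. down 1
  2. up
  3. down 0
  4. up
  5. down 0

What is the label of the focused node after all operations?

Answer: F

Derivation:
Step 1 (down 1): focus=E path=1 depth=1 children=[] left=['F'] right=[] parent=P
Step 2 (up): focus=P path=root depth=0 children=['F', 'E'] (at root)
Step 3 (down 0): focus=F path=0 depth=1 children=['J', 'C'] left=[] right=['E'] parent=P
Step 4 (up): focus=P path=root depth=0 children=['F', 'E'] (at root)
Step 5 (down 0): focus=F path=0 depth=1 children=['J', 'C'] left=[] right=['E'] parent=P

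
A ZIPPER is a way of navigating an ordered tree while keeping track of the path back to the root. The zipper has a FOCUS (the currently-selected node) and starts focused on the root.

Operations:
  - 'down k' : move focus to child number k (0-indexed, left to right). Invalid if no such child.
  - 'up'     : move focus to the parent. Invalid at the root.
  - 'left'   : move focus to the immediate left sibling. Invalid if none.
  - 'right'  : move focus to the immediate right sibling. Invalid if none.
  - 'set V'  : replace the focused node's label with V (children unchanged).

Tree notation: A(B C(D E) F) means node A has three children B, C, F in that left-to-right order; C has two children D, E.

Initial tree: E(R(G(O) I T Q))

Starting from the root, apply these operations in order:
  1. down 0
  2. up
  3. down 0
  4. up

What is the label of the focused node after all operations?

Step 1 (down 0): focus=R path=0 depth=1 children=['G', 'I', 'T', 'Q'] left=[] right=[] parent=E
Step 2 (up): focus=E path=root depth=0 children=['R'] (at root)
Step 3 (down 0): focus=R path=0 depth=1 children=['G', 'I', 'T', 'Q'] left=[] right=[] parent=E
Step 4 (up): focus=E path=root depth=0 children=['R'] (at root)

Answer: E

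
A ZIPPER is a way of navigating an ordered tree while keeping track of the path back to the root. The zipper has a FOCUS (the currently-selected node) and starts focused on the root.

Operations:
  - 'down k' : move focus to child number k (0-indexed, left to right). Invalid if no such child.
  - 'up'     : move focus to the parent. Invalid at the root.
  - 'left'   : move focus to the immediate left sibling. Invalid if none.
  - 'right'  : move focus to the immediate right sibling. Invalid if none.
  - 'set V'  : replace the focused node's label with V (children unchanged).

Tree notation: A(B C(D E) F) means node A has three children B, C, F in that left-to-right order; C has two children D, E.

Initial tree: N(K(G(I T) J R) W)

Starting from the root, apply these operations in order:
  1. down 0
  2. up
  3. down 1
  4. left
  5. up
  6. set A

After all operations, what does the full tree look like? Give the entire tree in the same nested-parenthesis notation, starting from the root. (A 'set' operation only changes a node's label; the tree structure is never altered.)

Step 1 (down 0): focus=K path=0 depth=1 children=['G', 'J', 'R'] left=[] right=['W'] parent=N
Step 2 (up): focus=N path=root depth=0 children=['K', 'W'] (at root)
Step 3 (down 1): focus=W path=1 depth=1 children=[] left=['K'] right=[] parent=N
Step 4 (left): focus=K path=0 depth=1 children=['G', 'J', 'R'] left=[] right=['W'] parent=N
Step 5 (up): focus=N path=root depth=0 children=['K', 'W'] (at root)
Step 6 (set A): focus=A path=root depth=0 children=['K', 'W'] (at root)

Answer: A(K(G(I T) J R) W)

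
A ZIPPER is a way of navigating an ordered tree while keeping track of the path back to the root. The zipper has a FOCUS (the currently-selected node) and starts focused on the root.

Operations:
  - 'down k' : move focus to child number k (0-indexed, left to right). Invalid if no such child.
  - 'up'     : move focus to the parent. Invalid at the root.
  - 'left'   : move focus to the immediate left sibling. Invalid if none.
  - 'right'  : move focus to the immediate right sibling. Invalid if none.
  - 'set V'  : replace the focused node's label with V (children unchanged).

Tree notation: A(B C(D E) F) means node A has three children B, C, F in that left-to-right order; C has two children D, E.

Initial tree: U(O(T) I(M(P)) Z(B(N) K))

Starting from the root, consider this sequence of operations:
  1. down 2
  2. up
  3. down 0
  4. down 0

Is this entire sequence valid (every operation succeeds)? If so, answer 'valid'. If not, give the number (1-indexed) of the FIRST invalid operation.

Answer: valid

Derivation:
Step 1 (down 2): focus=Z path=2 depth=1 children=['B', 'K'] left=['O', 'I'] right=[] parent=U
Step 2 (up): focus=U path=root depth=0 children=['O', 'I', 'Z'] (at root)
Step 3 (down 0): focus=O path=0 depth=1 children=['T'] left=[] right=['I', 'Z'] parent=U
Step 4 (down 0): focus=T path=0/0 depth=2 children=[] left=[] right=[] parent=O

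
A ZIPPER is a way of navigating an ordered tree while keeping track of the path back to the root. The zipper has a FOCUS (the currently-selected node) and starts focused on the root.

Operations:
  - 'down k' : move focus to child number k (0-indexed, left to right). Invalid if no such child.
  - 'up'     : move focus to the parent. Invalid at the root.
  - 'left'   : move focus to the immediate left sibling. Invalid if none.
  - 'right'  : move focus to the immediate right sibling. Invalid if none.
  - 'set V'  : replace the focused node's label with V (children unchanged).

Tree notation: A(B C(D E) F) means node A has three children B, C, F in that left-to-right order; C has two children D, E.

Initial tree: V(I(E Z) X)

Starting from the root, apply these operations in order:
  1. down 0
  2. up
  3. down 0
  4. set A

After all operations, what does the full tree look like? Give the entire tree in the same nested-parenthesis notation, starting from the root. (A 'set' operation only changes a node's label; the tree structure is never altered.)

Step 1 (down 0): focus=I path=0 depth=1 children=['E', 'Z'] left=[] right=['X'] parent=V
Step 2 (up): focus=V path=root depth=0 children=['I', 'X'] (at root)
Step 3 (down 0): focus=I path=0 depth=1 children=['E', 'Z'] left=[] right=['X'] parent=V
Step 4 (set A): focus=A path=0 depth=1 children=['E', 'Z'] left=[] right=['X'] parent=V

Answer: V(A(E Z) X)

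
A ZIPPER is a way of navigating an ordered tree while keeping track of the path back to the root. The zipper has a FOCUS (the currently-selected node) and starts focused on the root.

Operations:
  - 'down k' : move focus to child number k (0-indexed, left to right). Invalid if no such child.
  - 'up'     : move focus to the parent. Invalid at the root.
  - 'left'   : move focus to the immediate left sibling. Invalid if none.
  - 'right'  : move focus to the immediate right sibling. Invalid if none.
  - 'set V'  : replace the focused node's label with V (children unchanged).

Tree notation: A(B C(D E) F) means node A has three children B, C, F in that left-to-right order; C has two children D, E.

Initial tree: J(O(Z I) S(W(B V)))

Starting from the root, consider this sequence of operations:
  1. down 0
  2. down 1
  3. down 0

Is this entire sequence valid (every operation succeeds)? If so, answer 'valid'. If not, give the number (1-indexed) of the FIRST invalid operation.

Step 1 (down 0): focus=O path=0 depth=1 children=['Z', 'I'] left=[] right=['S'] parent=J
Step 2 (down 1): focus=I path=0/1 depth=2 children=[] left=['Z'] right=[] parent=O
Step 3 (down 0): INVALID

Answer: 3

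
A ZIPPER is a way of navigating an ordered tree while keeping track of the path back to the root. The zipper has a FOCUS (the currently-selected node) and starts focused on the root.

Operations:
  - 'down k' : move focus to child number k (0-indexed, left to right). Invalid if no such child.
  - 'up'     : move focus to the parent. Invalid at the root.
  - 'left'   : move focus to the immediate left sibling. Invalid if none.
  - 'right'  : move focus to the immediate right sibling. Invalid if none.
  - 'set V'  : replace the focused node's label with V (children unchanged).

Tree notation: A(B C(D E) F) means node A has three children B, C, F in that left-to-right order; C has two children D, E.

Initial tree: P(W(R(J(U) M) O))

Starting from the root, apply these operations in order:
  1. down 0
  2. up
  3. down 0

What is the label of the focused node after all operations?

Step 1 (down 0): focus=W path=0 depth=1 children=['R', 'O'] left=[] right=[] parent=P
Step 2 (up): focus=P path=root depth=0 children=['W'] (at root)
Step 3 (down 0): focus=W path=0 depth=1 children=['R', 'O'] left=[] right=[] parent=P

Answer: W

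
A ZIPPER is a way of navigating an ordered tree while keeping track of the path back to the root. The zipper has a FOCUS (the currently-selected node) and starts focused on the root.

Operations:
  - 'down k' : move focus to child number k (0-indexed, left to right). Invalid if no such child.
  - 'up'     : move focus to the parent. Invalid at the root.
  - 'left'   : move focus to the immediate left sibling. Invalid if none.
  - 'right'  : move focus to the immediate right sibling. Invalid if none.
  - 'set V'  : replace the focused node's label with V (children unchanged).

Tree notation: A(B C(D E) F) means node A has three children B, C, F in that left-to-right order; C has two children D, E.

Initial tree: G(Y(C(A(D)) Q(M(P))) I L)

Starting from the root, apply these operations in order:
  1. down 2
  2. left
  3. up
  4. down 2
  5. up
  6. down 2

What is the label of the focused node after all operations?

Answer: L

Derivation:
Step 1 (down 2): focus=L path=2 depth=1 children=[] left=['Y', 'I'] right=[] parent=G
Step 2 (left): focus=I path=1 depth=1 children=[] left=['Y'] right=['L'] parent=G
Step 3 (up): focus=G path=root depth=0 children=['Y', 'I', 'L'] (at root)
Step 4 (down 2): focus=L path=2 depth=1 children=[] left=['Y', 'I'] right=[] parent=G
Step 5 (up): focus=G path=root depth=0 children=['Y', 'I', 'L'] (at root)
Step 6 (down 2): focus=L path=2 depth=1 children=[] left=['Y', 'I'] right=[] parent=G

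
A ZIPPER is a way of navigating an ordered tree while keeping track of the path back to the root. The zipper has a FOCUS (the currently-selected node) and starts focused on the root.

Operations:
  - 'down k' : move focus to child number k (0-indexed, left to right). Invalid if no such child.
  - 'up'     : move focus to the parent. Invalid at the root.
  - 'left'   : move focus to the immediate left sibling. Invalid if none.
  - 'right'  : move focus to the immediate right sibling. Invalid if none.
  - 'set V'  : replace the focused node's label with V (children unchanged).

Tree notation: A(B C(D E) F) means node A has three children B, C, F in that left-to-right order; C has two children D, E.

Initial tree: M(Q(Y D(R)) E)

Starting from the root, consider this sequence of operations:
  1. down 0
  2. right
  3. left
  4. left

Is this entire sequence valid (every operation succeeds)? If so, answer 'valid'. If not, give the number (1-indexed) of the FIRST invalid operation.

Answer: 4

Derivation:
Step 1 (down 0): focus=Q path=0 depth=1 children=['Y', 'D'] left=[] right=['E'] parent=M
Step 2 (right): focus=E path=1 depth=1 children=[] left=['Q'] right=[] parent=M
Step 3 (left): focus=Q path=0 depth=1 children=['Y', 'D'] left=[] right=['E'] parent=M
Step 4 (left): INVALID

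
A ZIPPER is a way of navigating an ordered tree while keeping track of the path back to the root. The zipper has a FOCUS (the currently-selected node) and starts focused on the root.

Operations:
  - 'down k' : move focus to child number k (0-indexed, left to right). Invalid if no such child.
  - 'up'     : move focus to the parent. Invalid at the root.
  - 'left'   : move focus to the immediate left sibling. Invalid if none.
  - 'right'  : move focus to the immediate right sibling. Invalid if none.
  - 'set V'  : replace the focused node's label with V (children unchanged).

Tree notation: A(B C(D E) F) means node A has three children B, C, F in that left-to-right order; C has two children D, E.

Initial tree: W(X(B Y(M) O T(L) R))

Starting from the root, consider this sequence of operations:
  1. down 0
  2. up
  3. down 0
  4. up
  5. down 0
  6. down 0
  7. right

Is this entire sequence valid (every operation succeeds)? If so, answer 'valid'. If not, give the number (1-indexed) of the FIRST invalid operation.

Answer: valid

Derivation:
Step 1 (down 0): focus=X path=0 depth=1 children=['B', 'Y', 'O', 'T', 'R'] left=[] right=[] parent=W
Step 2 (up): focus=W path=root depth=0 children=['X'] (at root)
Step 3 (down 0): focus=X path=0 depth=1 children=['B', 'Y', 'O', 'T', 'R'] left=[] right=[] parent=W
Step 4 (up): focus=W path=root depth=0 children=['X'] (at root)
Step 5 (down 0): focus=X path=0 depth=1 children=['B', 'Y', 'O', 'T', 'R'] left=[] right=[] parent=W
Step 6 (down 0): focus=B path=0/0 depth=2 children=[] left=[] right=['Y', 'O', 'T', 'R'] parent=X
Step 7 (right): focus=Y path=0/1 depth=2 children=['M'] left=['B'] right=['O', 'T', 'R'] parent=X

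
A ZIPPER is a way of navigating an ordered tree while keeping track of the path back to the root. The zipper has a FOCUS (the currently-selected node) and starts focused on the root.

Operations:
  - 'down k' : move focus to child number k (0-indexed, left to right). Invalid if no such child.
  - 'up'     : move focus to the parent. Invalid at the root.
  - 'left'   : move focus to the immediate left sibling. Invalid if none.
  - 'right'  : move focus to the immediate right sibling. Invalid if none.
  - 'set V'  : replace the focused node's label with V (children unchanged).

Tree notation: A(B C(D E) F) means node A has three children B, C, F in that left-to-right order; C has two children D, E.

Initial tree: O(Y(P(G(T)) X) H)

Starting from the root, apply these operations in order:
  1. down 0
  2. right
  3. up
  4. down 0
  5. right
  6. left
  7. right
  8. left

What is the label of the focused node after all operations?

Step 1 (down 0): focus=Y path=0 depth=1 children=['P', 'X'] left=[] right=['H'] parent=O
Step 2 (right): focus=H path=1 depth=1 children=[] left=['Y'] right=[] parent=O
Step 3 (up): focus=O path=root depth=0 children=['Y', 'H'] (at root)
Step 4 (down 0): focus=Y path=0 depth=1 children=['P', 'X'] left=[] right=['H'] parent=O
Step 5 (right): focus=H path=1 depth=1 children=[] left=['Y'] right=[] parent=O
Step 6 (left): focus=Y path=0 depth=1 children=['P', 'X'] left=[] right=['H'] parent=O
Step 7 (right): focus=H path=1 depth=1 children=[] left=['Y'] right=[] parent=O
Step 8 (left): focus=Y path=0 depth=1 children=['P', 'X'] left=[] right=['H'] parent=O

Answer: Y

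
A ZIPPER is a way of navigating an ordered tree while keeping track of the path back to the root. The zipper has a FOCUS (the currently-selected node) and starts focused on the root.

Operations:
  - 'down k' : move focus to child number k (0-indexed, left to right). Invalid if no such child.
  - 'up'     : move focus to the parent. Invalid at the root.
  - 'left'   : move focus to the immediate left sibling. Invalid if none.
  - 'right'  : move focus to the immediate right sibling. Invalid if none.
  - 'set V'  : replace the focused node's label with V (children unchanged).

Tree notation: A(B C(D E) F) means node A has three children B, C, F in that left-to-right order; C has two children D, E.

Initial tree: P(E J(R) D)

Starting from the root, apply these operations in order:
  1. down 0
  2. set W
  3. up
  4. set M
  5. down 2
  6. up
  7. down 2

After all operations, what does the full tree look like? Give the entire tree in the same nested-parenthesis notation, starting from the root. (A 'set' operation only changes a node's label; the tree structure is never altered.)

Answer: M(W J(R) D)

Derivation:
Step 1 (down 0): focus=E path=0 depth=1 children=[] left=[] right=['J', 'D'] parent=P
Step 2 (set W): focus=W path=0 depth=1 children=[] left=[] right=['J', 'D'] parent=P
Step 3 (up): focus=P path=root depth=0 children=['W', 'J', 'D'] (at root)
Step 4 (set M): focus=M path=root depth=0 children=['W', 'J', 'D'] (at root)
Step 5 (down 2): focus=D path=2 depth=1 children=[] left=['W', 'J'] right=[] parent=M
Step 6 (up): focus=M path=root depth=0 children=['W', 'J', 'D'] (at root)
Step 7 (down 2): focus=D path=2 depth=1 children=[] left=['W', 'J'] right=[] parent=M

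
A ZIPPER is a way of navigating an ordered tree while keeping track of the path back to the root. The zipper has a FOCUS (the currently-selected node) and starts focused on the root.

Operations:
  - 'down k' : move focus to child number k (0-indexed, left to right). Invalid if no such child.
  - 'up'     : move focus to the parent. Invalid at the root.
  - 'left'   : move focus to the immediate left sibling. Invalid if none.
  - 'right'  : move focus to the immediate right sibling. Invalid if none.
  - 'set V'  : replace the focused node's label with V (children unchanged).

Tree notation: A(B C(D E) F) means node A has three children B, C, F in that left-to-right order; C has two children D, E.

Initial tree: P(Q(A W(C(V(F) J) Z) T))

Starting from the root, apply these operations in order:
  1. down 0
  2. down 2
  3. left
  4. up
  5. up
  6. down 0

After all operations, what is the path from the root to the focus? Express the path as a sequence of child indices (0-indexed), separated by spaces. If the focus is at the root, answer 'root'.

Answer: 0

Derivation:
Step 1 (down 0): focus=Q path=0 depth=1 children=['A', 'W', 'T'] left=[] right=[] parent=P
Step 2 (down 2): focus=T path=0/2 depth=2 children=[] left=['A', 'W'] right=[] parent=Q
Step 3 (left): focus=W path=0/1 depth=2 children=['C', 'Z'] left=['A'] right=['T'] parent=Q
Step 4 (up): focus=Q path=0 depth=1 children=['A', 'W', 'T'] left=[] right=[] parent=P
Step 5 (up): focus=P path=root depth=0 children=['Q'] (at root)
Step 6 (down 0): focus=Q path=0 depth=1 children=['A', 'W', 'T'] left=[] right=[] parent=P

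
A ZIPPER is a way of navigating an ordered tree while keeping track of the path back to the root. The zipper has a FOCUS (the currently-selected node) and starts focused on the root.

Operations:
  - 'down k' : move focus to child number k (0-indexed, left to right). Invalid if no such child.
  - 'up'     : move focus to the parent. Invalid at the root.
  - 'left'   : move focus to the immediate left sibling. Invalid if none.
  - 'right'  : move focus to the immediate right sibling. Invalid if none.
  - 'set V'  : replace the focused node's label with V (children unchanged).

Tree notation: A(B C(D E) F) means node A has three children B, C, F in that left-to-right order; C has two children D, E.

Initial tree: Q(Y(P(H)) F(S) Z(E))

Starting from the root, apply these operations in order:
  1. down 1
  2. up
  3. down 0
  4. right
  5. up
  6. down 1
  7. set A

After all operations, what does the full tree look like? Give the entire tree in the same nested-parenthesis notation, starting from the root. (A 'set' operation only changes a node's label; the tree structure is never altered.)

Step 1 (down 1): focus=F path=1 depth=1 children=['S'] left=['Y'] right=['Z'] parent=Q
Step 2 (up): focus=Q path=root depth=0 children=['Y', 'F', 'Z'] (at root)
Step 3 (down 0): focus=Y path=0 depth=1 children=['P'] left=[] right=['F', 'Z'] parent=Q
Step 4 (right): focus=F path=1 depth=1 children=['S'] left=['Y'] right=['Z'] parent=Q
Step 5 (up): focus=Q path=root depth=0 children=['Y', 'F', 'Z'] (at root)
Step 6 (down 1): focus=F path=1 depth=1 children=['S'] left=['Y'] right=['Z'] parent=Q
Step 7 (set A): focus=A path=1 depth=1 children=['S'] left=['Y'] right=['Z'] parent=Q

Answer: Q(Y(P(H)) A(S) Z(E))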